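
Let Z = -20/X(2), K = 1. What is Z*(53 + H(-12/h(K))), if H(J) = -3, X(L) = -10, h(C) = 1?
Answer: 100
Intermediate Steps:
Z = 2 (Z = -20/(-10) = -20*(-⅒) = 2)
Z*(53 + H(-12/h(K))) = 2*(53 - 3) = 2*50 = 100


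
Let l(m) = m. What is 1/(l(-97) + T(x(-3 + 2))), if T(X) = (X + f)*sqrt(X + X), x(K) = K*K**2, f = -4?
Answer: I/(-97*I + 5*sqrt(2)) ≈ -0.010255 + 0.00074755*I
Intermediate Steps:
x(K) = K**3
T(X) = sqrt(2)*sqrt(X)*(-4 + X) (T(X) = (X - 4)*sqrt(X + X) = (-4 + X)*sqrt(2*X) = (-4 + X)*(sqrt(2)*sqrt(X)) = sqrt(2)*sqrt(X)*(-4 + X))
1/(l(-97) + T(x(-3 + 2))) = 1/(-97 + sqrt(2)*sqrt((-3 + 2)**3)*(-4 + (-3 + 2)**3)) = 1/(-97 + sqrt(2)*sqrt((-1)**3)*(-4 + (-1)**3)) = 1/(-97 + sqrt(2)*sqrt(-1)*(-4 - 1)) = 1/(-97 + sqrt(2)*I*(-5)) = 1/(-97 - 5*I*sqrt(2))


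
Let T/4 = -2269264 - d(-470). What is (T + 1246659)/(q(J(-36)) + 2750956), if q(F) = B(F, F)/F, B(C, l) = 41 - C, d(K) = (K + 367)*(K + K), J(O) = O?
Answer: -295836372/99034339 ≈ -2.9872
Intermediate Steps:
d(K) = 2*K*(367 + K) (d(K) = (367 + K)*(2*K) = 2*K*(367 + K))
T = -9464336 (T = 4*(-2269264 - 2*(-470)*(367 - 470)) = 4*(-2269264 - 2*(-470)*(-103)) = 4*(-2269264 - 1*96820) = 4*(-2269264 - 96820) = 4*(-2366084) = -9464336)
q(F) = (41 - F)/F
(T + 1246659)/(q(J(-36)) + 2750956) = (-9464336 + 1246659)/((41 - 1*(-36))/(-36) + 2750956) = -8217677/(-(41 + 36)/36 + 2750956) = -8217677/(-1/36*77 + 2750956) = -8217677/(-77/36 + 2750956) = -8217677/99034339/36 = -8217677*36/99034339 = -295836372/99034339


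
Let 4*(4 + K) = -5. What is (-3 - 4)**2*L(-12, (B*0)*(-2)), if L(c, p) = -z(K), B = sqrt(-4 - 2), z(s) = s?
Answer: 1029/4 ≈ 257.25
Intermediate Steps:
K = -21/4 (K = -4 + (1/4)*(-5) = -4 - 5/4 = -21/4 ≈ -5.2500)
B = I*sqrt(6) (B = sqrt(-6) = I*sqrt(6) ≈ 2.4495*I)
L(c, p) = 21/4 (L(c, p) = -1*(-21/4) = 21/4)
(-3 - 4)**2*L(-12, (B*0)*(-2)) = (-3 - 4)**2*(21/4) = (-7)**2*(21/4) = 49*(21/4) = 1029/4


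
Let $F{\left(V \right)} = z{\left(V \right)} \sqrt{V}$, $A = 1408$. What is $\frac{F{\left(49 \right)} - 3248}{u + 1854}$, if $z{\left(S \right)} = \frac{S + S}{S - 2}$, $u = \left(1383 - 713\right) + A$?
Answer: $- \frac{75985}{92402} \approx -0.82233$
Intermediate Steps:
$u = 2078$ ($u = \left(1383 - 713\right) + 1408 = 670 + 1408 = 2078$)
$z{\left(S \right)} = \frac{2 S}{-2 + S}$
$F{\left(V \right)} = \frac{2 V^{\frac{3}{2}}}{-2 + V}$ ($F{\left(V \right)} = \frac{2 V}{-2 + V} \sqrt{V} = \frac{2 V^{\frac{3}{2}}}{-2 + V}$)
$\frac{F{\left(49 \right)} - 3248}{u + 1854} = \frac{\frac{2 \cdot 49^{\frac{3}{2}}}{-2 + 49} - 3248}{2078 + 1854} = \frac{2 \cdot 343 \cdot \frac{1}{47} - 3248}{3932} = \left(2 \cdot 343 \cdot \frac{1}{47} - 3248\right) \frac{1}{3932} = \left(\frac{686}{47} - 3248\right) \frac{1}{3932} = \left(- \frac{151970}{47}\right) \frac{1}{3932} = - \frac{75985}{92402}$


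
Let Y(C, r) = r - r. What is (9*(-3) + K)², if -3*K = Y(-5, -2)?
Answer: 729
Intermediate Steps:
Y(C, r) = 0
K = 0 (K = -⅓*0 = 0)
(9*(-3) + K)² = (9*(-3) + 0)² = (-27 + 0)² = (-27)² = 729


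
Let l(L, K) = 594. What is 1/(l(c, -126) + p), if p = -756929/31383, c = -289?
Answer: 31383/17884573 ≈ 0.0017548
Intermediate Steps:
p = -756929/31383 (p = -756929*1/31383 = -756929/31383 ≈ -24.119)
1/(l(c, -126) + p) = 1/(594 - 756929/31383) = 1/(17884573/31383) = 31383/17884573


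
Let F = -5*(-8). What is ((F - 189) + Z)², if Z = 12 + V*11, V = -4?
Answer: 32761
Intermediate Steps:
F = 40
Z = -32 (Z = 12 - 4*11 = 12 - 44 = -32)
((F - 189) + Z)² = ((40 - 189) - 32)² = (-149 - 32)² = (-181)² = 32761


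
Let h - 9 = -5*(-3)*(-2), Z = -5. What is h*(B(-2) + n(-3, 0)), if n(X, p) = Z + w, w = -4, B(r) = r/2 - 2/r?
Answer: 189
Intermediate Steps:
B(r) = r/2 - 2/r (B(r) = r*(½) - 2/r = r/2 - 2/r)
h = -21 (h = 9 - 5*(-3)*(-2) = 9 + 15*(-2) = 9 - 30 = -21)
n(X, p) = -9 (n(X, p) = -5 - 4 = -9)
h*(B(-2) + n(-3, 0)) = -21*(((½)*(-2) - 2/(-2)) - 9) = -21*((-1 - 2*(-½)) - 9) = -21*((-1 + 1) - 9) = -21*(0 - 9) = -21*(-9) = 189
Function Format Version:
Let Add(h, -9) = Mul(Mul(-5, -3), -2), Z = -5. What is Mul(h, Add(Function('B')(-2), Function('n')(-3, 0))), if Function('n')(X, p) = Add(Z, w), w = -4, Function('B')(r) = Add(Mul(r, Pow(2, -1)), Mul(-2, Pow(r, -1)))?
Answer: 189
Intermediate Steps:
Function('B')(r) = Add(Mul(Rational(1, 2), r), Mul(-2, Pow(r, -1))) (Function('B')(r) = Add(Mul(r, Rational(1, 2)), Mul(-2, Pow(r, -1))) = Add(Mul(Rational(1, 2), r), Mul(-2, Pow(r, -1))))
h = -21 (h = Add(9, Mul(Mul(-5, -3), -2)) = Add(9, Mul(15, -2)) = Add(9, -30) = -21)
Function('n')(X, p) = -9 (Function('n')(X, p) = Add(-5, -4) = -9)
Mul(h, Add(Function('B')(-2), Function('n')(-3, 0))) = Mul(-21, Add(Add(Mul(Rational(1, 2), -2), Mul(-2, Pow(-2, -1))), -9)) = Mul(-21, Add(Add(-1, Mul(-2, Rational(-1, 2))), -9)) = Mul(-21, Add(Add(-1, 1), -9)) = Mul(-21, Add(0, -9)) = Mul(-21, -9) = 189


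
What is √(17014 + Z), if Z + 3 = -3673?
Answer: 3*√1482 ≈ 115.49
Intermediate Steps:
Z = -3676 (Z = -3 - 3673 = -3676)
√(17014 + Z) = √(17014 - 3676) = √13338 = 3*√1482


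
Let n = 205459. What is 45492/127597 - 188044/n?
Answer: -14647109440/26215952023 ≈ -0.55871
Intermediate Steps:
45492/127597 - 188044/n = 45492/127597 - 188044/205459 = -14647109440/26215952023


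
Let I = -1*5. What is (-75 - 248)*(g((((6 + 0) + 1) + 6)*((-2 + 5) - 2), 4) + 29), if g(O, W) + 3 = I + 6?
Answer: -8721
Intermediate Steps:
I = -5
g(O, W) = -2 (g(O, W) = -3 + (-5 + 6) = -3 + 1 = -2)
(-75 - 248)*(g((((6 + 0) + 1) + 6)*((-2 + 5) - 2), 4) + 29) = (-75 - 248)*(-2 + 29) = -323*27 = -8721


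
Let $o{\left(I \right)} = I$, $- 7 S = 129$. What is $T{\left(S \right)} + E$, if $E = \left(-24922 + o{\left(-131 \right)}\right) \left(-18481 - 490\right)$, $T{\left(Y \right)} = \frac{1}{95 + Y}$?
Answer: $\frac{254750328175}{536} \approx 4.7528 \cdot 10^{8}$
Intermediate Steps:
$S = - \frac{129}{7}$ ($S = \left(- \frac{1}{7}\right) 129 = - \frac{129}{7} \approx -18.429$)
$E = 475280463$ ($E = \left(-24922 - 131\right) \left(-18481 - 490\right) = \left(-25053\right) \left(-18971\right) = 475280463$)
$T{\left(S \right)} + E = \frac{1}{95 - \frac{129}{7}} + 475280463 = \frac{1}{\frac{536}{7}} + 475280463 = \frac{7}{536} + 475280463 = \frac{254750328175}{536}$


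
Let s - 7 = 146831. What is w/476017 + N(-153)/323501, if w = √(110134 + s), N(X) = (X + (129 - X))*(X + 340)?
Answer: 24123/323501 + 2*√64243/476017 ≈ 0.075634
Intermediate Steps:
s = 146838 (s = 7 + 146831 = 146838)
N(X) = 43860 + 129*X (N(X) = 129*(340 + X) = 43860 + 129*X)
w = 2*√64243 (w = √(110134 + 146838) = √256972 = 2*√64243 ≈ 506.92)
w/476017 + N(-153)/323501 = (2*√64243)/476017 + (43860 + 129*(-153))/323501 = (2*√64243)*(1/476017) + (43860 - 19737)*(1/323501) = 2*√64243/476017 + 24123*(1/323501) = 2*√64243/476017 + 24123/323501 = 24123/323501 + 2*√64243/476017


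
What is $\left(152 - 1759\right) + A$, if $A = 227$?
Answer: $-1380$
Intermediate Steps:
$\left(152 - 1759\right) + A = \left(152 - 1759\right) + 227 = -1607 + 227 = -1380$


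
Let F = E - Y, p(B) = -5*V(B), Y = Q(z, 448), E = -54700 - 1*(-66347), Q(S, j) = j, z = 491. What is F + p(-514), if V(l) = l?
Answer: 13769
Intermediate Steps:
E = 11647 (E = -54700 + 66347 = 11647)
Y = 448
p(B) = -5*B
F = 11199 (F = 11647 - 1*448 = 11647 - 448 = 11199)
F + p(-514) = 11199 - 5*(-514) = 11199 + 2570 = 13769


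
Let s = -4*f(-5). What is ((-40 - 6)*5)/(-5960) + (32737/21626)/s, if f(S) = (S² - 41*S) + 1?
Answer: 110021125/2977381176 ≈ 0.036952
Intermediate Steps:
f(S) = 1 + S² - 41*S
s = -924 (s = -4*(1 + (-5)² - 41*(-5)) = -4*(1 + 25 + 205) = -4*231 = -924)
((-40 - 6)*5)/(-5960) + (32737/21626)/s = ((-40 - 6)*5)/(-5960) + (32737/21626)/(-924) = -46*5*(-1/5960) + (32737*(1/21626))*(-1/924) = -230*(-1/5960) + (32737/21626)*(-1/924) = 23/596 - 32737/19982424 = 110021125/2977381176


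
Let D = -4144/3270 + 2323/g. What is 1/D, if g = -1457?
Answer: -2382195/6817009 ≈ -0.34945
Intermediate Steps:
D = -6817009/2382195 (D = -4144/3270 + 2323/(-1457) = -4144*1/3270 + 2323*(-1/1457) = -2072/1635 - 2323/1457 = -6817009/2382195 ≈ -2.8616)
1/D = 1/(-6817009/2382195) = -2382195/6817009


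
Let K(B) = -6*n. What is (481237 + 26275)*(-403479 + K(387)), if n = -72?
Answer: -204551189064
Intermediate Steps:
K(B) = 432 (K(B) = -6*(-72) = 432)
(481237 + 26275)*(-403479 + K(387)) = (481237 + 26275)*(-403479 + 432) = 507512*(-403047) = -204551189064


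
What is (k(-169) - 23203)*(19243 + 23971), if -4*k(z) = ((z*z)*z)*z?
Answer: -17627499077531/2 ≈ -8.8137e+12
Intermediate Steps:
k(z) = -z**4/4 (k(z) = -(z*z)*z*z/4 = -z**2*z*z/4 = -z**3*z/4 = -z**4/4)
(k(-169) - 23203)*(19243 + 23971) = (-1/4*(-169)**4 - 23203)*(19243 + 23971) = (-1/4*815730721 - 23203)*43214 = (-815730721/4 - 23203)*43214 = -815823533/4*43214 = -17627499077531/2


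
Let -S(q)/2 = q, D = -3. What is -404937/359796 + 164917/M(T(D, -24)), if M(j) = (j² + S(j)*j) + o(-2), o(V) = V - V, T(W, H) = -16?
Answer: -4953345067/7675648 ≈ -645.33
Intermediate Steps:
o(V) = 0
S(q) = -2*q
M(j) = -j² (M(j) = (j² + (-2*j)*j) + 0 = (j² - 2*j²) + 0 = -j² + 0 = -j²)
-404937/359796 + 164917/M(T(D, -24)) = -404937/359796 + 164917/((-1*(-16)²)) = -404937*1/359796 + 164917/((-1*256)) = -134979/119932 + 164917/(-256) = -134979/119932 + 164917*(-1/256) = -134979/119932 - 164917/256 = -4953345067/7675648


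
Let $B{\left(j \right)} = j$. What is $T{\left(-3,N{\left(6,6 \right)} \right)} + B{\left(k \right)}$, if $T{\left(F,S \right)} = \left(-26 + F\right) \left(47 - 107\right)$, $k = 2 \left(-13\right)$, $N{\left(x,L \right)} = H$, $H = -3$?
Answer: $1714$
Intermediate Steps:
$N{\left(x,L \right)} = -3$
$k = -26$
$T{\left(F,S \right)} = 1560 - 60 F$ ($T{\left(F,S \right)} = \left(-26 + F\right) \left(-60\right) = 1560 - 60 F$)
$T{\left(-3,N{\left(6,6 \right)} \right)} + B{\left(k \right)} = \left(1560 - -180\right) - 26 = \left(1560 + 180\right) - 26 = 1740 - 26 = 1714$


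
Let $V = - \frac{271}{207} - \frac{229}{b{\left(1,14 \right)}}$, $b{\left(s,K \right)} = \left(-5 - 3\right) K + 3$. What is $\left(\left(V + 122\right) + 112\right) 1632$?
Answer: $\frac{2881897664}{7521} \approx 3.8318 \cdot 10^{5}$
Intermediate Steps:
$b{\left(s,K \right)} = 3 - 8 K$ ($b{\left(s,K \right)} = \left(-5 - 3\right) K + 3 = - 8 K + 3 = 3 - 8 K$)
$V = \frac{17864}{22563}$ ($V = - \frac{271}{207} - \frac{229}{3 - 112} = \left(-271\right) \frac{1}{207} - \frac{229}{3 - 112} = - \frac{271}{207} - \frac{229}{-109} = - \frac{271}{207} - - \frac{229}{109} = - \frac{271}{207} + \frac{229}{109} = \frac{17864}{22563} \approx 0.79174$)
$\left(\left(V + 122\right) + 112\right) 1632 = \left(\left(\frac{17864}{22563} + 122\right) + 112\right) 1632 = \left(\frac{2770550}{22563} + 112\right) 1632 = \frac{5297606}{22563} \cdot 1632 = \frac{2881897664}{7521}$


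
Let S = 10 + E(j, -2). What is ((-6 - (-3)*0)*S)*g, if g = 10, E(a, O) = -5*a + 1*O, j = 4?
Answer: 720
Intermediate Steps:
E(a, O) = O - 5*a (E(a, O) = -5*a + O = O - 5*a)
S = -12 (S = 10 + (-2 - 5*4) = 10 + (-2 - 20) = 10 - 22 = -12)
((-6 - (-3)*0)*S)*g = ((-6 - (-3)*0)*(-12))*10 = ((-6 - 1*0)*(-12))*10 = ((-6 + 0)*(-12))*10 = -6*(-12)*10 = 72*10 = 720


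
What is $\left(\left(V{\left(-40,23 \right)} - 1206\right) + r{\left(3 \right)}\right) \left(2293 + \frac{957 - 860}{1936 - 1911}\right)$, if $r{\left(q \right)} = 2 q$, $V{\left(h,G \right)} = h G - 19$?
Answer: $- \frac{122825658}{25} \approx -4.913 \cdot 10^{6}$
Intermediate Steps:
$V{\left(h,G \right)} = -19 + G h$ ($V{\left(h,G \right)} = G h - 19 = -19 + G h$)
$\left(\left(V{\left(-40,23 \right)} - 1206\right) + r{\left(3 \right)}\right) \left(2293 + \frac{957 - 860}{1936 - 1911}\right) = \left(\left(\left(-19 + 23 \left(-40\right)\right) - 1206\right) + 2 \cdot 3\right) \left(2293 + \frac{957 - 860}{1936 - 1911}\right) = \left(\left(\left(-19 - 920\right) - 1206\right) + 6\right) \left(2293 + \frac{97}{25}\right) = \left(\left(-939 - 1206\right) + 6\right) \left(2293 + 97 \cdot \frac{1}{25}\right) = \left(-2145 + 6\right) \left(2293 + \frac{97}{25}\right) = \left(-2139\right) \frac{57422}{25} = - \frac{122825658}{25}$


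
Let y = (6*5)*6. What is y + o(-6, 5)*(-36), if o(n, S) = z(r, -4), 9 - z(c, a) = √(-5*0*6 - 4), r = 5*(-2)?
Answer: -144 + 72*I ≈ -144.0 + 72.0*I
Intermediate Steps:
r = -10
z(c, a) = 9 - 2*I (z(c, a) = 9 - √(-5*0*6 - 4) = 9 - √(0*6 - 4) = 9 - √(0 - 4) = 9 - √(-4) = 9 - 2*I)
y = 180 (y = 30*6 = 180)
o(n, S) = 9 - 2*I
y + o(-6, 5)*(-36) = 180 + (9 - 2*I)*(-36) = 180 + (-324 + 72*I) = -144 + 72*I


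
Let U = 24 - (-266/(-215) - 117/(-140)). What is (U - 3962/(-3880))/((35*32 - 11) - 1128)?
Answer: -6700189/5547430 ≈ -1.2078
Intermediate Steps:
U = 132001/6020 (U = 24 - (-266*(-1/215) - 117*(-1/140)) = 24 - (266/215 + 117/140) = 24 - 1*12479/6020 = 24 - 12479/6020 = 132001/6020 ≈ 21.927)
(U - 3962/(-3880))/((35*32 - 11) - 1128) = (132001/6020 - 3962/(-3880))/((35*32 - 11) - 1128) = (132001/6020 - 3962*(-1/3880))/((1120 - 11) - 1128) = (132001/6020 + 1981/1940)/(1109 - 1128) = (6700189/291970)/(-19) = (6700189/291970)*(-1/19) = -6700189/5547430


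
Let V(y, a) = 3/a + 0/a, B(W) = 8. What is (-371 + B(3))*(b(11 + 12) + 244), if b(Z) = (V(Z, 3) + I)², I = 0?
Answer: -88935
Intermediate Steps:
V(y, a) = 3/a (V(y, a) = 3/a + 0 = 3/a)
b(Z) = 1 (b(Z) = (3/3 + 0)² = (3*(⅓) + 0)² = (1 + 0)² = 1² = 1)
(-371 + B(3))*(b(11 + 12) + 244) = (-371 + 8)*(1 + 244) = -363*245 = -88935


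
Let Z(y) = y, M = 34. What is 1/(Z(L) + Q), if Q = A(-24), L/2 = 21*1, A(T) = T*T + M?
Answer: 1/652 ≈ 0.0015337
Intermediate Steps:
A(T) = 34 + T² (A(T) = T*T + 34 = T² + 34 = 34 + T²)
L = 42 (L = 2*(21*1) = 2*21 = 42)
Q = 610 (Q = 34 + (-24)² = 34 + 576 = 610)
1/(Z(L) + Q) = 1/(42 + 610) = 1/652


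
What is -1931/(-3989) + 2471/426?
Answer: 10679425/1699314 ≈ 6.2846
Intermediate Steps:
-1931/(-3989) + 2471/426 = -1931*(-1/3989) + 2471*(1/426) = 1931/3989 + 2471/426 = 10679425/1699314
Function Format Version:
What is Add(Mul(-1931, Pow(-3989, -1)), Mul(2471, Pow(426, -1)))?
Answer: Rational(10679425, 1699314) ≈ 6.2846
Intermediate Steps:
Add(Mul(-1931, Pow(-3989, -1)), Mul(2471, Pow(426, -1))) = Add(Mul(-1931, Rational(-1, 3989)), Mul(2471, Rational(1, 426))) = Add(Rational(1931, 3989), Rational(2471, 426)) = Rational(10679425, 1699314)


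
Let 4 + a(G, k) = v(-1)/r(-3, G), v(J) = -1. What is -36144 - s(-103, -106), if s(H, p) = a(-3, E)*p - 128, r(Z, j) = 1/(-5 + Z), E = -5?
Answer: -35592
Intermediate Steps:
a(G, k) = 4 (a(G, k) = -4 - 1/(1/(-5 - 3)) = -4 - 1/(1/(-8)) = -4 - 1/(-⅛) = -4 - 1*(-8) = -4 + 8 = 4)
s(H, p) = -128 + 4*p (s(H, p) = 4*p - 128 = -128 + 4*p)
-36144 - s(-103, -106) = -36144 - (-128 + 4*(-106)) = -36144 - (-128 - 424) = -36144 - 1*(-552) = -36144 + 552 = -35592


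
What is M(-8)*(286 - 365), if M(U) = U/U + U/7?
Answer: 79/7 ≈ 11.286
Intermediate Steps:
M(U) = 1 + U/7 (M(U) = 1 + U*(⅐) = 1 + U/7)
M(-8)*(286 - 365) = (1 + (⅐)*(-8))*(286 - 365) = (1 - 8/7)*(-79) = -⅐*(-79) = 79/7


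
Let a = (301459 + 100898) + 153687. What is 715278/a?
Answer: 119213/92674 ≈ 1.2864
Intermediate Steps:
a = 556044 (a = 402357 + 153687 = 556044)
715278/a = 715278/556044 = 715278*(1/556044) = 119213/92674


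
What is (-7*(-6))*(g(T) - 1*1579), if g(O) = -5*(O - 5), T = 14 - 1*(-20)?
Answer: -72408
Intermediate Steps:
T = 34 (T = 14 + 20 = 34)
g(O) = 25 - 5*O (g(O) = -5*(-5 + O) = 25 - 5*O)
(-7*(-6))*(g(T) - 1*1579) = (-7*(-6))*((25 - 5*34) - 1*1579) = 42*((25 - 170) - 1579) = 42*(-145 - 1579) = 42*(-1724) = -72408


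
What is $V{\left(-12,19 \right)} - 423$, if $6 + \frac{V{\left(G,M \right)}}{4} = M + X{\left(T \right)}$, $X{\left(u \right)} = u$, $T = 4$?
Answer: $-355$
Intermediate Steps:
$V{\left(G,M \right)} = -8 + 4 M$ ($V{\left(G,M \right)} = -24 + 4 \left(M + 4\right) = -24 + 4 \left(4 + M\right) = -24 + \left(16 + 4 M\right) = -8 + 4 M$)
$V{\left(-12,19 \right)} - 423 = \left(-8 + 4 \cdot 19\right) - 423 = \left(-8 + 76\right) - 423 = 68 - 423 = -355$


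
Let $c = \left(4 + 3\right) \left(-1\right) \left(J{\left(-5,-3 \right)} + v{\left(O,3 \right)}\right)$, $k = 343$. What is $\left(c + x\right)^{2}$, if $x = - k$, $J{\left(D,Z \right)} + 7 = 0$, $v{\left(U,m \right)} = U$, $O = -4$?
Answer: $70756$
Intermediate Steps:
$J{\left(D,Z \right)} = -7$ ($J{\left(D,Z \right)} = -7 + 0 = -7$)
$x = -343$ ($x = \left(-1\right) 343 = -343$)
$c = 77$ ($c = \left(4 + 3\right) \left(-1\right) \left(-7 - 4\right) = 7 \left(-1\right) \left(-11\right) = \left(-7\right) \left(-11\right) = 77$)
$\left(c + x\right)^{2} = \left(77 - 343\right)^{2} = \left(-266\right)^{2} = 70756$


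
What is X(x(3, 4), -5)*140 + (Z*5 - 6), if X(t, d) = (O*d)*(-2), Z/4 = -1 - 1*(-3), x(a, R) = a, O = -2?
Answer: -2766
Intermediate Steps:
Z = 8 (Z = 4*(-1 - 1*(-3)) = 4*(-1 + 3) = 4*2 = 8)
X(t, d) = 4*d (X(t, d) = -2*d*(-2) = 4*d)
X(x(3, 4), -5)*140 + (Z*5 - 6) = (4*(-5))*140 + (8*5 - 6) = -20*140 + (40 - 6) = -2800 + 34 = -2766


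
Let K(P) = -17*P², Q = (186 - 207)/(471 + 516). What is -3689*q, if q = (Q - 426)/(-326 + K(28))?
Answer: -73864847/641738 ≈ -115.10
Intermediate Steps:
Q = -1/47 (Q = -21/987 = -21*1/987 = -1/47 ≈ -0.021277)
q = 20023/641738 (q = (-1/47 - 426)/(-326 - 17*28²) = -20023/(47*(-326 - 17*784)) = -20023/(47*(-326 - 13328)) = -20023/47/(-13654) = -20023/47*(-1/13654) = 20023/641738 ≈ 0.031201)
-3689*q = -3689*20023/641738 = -73864847/641738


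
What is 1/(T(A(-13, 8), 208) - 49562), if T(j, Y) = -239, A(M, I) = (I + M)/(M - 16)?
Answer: -1/49801 ≈ -2.0080e-5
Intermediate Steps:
A(M, I) = (I + M)/(-16 + M)
1/(T(A(-13, 8), 208) - 49562) = 1/(-239 - 49562) = 1/(-49801) = -1/49801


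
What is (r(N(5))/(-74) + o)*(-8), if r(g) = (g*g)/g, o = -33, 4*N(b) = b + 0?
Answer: 9773/37 ≈ 264.14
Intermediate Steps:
N(b) = b/4 (N(b) = (b + 0)/4 = b/4)
r(g) = g (r(g) = g**2/g = g)
(r(N(5))/(-74) + o)*(-8) = (((1/4)*5)/(-74) - 33)*(-8) = ((5/4)*(-1/74) - 33)*(-8) = (-5/296 - 33)*(-8) = -9773/296*(-8) = 9773/37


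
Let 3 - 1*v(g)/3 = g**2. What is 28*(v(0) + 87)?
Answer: 2688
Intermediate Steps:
v(g) = 9 - 3*g**2
28*(v(0) + 87) = 28*((9 - 3*0**2) + 87) = 28*((9 - 3*0) + 87) = 28*((9 + 0) + 87) = 28*(9 + 87) = 28*96 = 2688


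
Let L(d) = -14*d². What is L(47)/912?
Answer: -15463/456 ≈ -33.910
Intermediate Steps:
L(47)/912 = -14*47²/912 = -14*2209*(1/912) = -30926*1/912 = -15463/456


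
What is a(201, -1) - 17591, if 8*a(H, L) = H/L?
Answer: -140929/8 ≈ -17616.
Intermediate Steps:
a(H, L) = H/(8*L) (a(H, L) = (H/L)/8 = H/(8*L))
a(201, -1) - 17591 = (⅛)*201/(-1) - 17591 = (⅛)*201*(-1) - 17591 = -201/8 - 17591 = -140929/8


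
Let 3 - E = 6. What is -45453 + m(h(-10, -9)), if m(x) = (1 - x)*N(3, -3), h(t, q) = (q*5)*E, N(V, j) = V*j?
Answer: -44247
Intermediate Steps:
E = -3 (E = 3 - 1*6 = 3 - 6 = -3)
h(t, q) = -15*q (h(t, q) = (q*5)*(-3) = (5*q)*(-3) = -15*q)
m(x) = -9 + 9*x (m(x) = (1 - x)*(3*(-3)) = (1 - x)*(-9) = -9 + 9*x)
-45453 + m(h(-10, -9)) = -45453 + (-9 + 9*(-15*(-9))) = -45453 + (-9 + 9*135) = -45453 + (-9 + 1215) = -45453 + 1206 = -44247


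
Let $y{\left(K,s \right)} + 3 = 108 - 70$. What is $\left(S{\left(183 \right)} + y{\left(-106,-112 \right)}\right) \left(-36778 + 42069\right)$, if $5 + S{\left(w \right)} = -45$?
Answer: $-79365$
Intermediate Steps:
$S{\left(w \right)} = -50$ ($S{\left(w \right)} = -5 - 45 = -50$)
$y{\left(K,s \right)} = 35$ ($y{\left(K,s \right)} = -3 + \left(108 - 70\right) = -3 + 38 = 35$)
$\left(S{\left(183 \right)} + y{\left(-106,-112 \right)}\right) \left(-36778 + 42069\right) = \left(-50 + 35\right) \left(-36778 + 42069\right) = \left(-15\right) 5291 = -79365$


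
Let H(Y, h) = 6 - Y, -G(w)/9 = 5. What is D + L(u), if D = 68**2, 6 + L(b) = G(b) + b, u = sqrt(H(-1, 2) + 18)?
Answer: 4578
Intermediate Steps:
G(w) = -45 (G(w) = -9*5 = -45)
u = 5 (u = sqrt((6 - 1*(-1)) + 18) = sqrt((6 + 1) + 18) = sqrt(7 + 18) = sqrt(25) = 5)
L(b) = -51 + b (L(b) = -6 + (-45 + b) = -51 + b)
D = 4624
D + L(u) = 4624 + (-51 + 5) = 4624 - 46 = 4578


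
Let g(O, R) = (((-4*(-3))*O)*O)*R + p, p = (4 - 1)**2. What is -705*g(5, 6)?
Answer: -1275345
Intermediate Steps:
p = 9 (p = 3**2 = 9)
g(O, R) = 9 + 12*R*O**2 (g(O, R) = (((-4*(-3))*O)*O)*R + 9 = ((12*O)*O)*R + 9 = (12*O**2)*R + 9 = 12*R*O**2 + 9 = 9 + 12*R*O**2)
-705*g(5, 6) = -705*(9 + 12*6*5**2) = -705*(9 + 12*6*25) = -705*(9 + 1800) = -705*1809 = -1275345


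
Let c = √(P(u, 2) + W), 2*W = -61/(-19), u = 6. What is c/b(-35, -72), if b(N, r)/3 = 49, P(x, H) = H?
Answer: √5206/5586 ≈ 0.012917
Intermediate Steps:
W = 61/38 (W = (-61/(-19))/2 = (-61*(-1/19))/2 = (½)*(61/19) = 61/38 ≈ 1.6053)
b(N, r) = 147 (b(N, r) = 3*49 = 147)
c = √5206/38 (c = √(2 + 61/38) = √(137/38) = √5206/38 ≈ 1.8988)
c/b(-35, -72) = (√5206/38)/147 = √5206/5586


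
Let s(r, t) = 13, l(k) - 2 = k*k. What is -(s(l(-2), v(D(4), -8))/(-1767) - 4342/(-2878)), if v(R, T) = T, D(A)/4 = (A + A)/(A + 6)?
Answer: -3817450/2542713 ≈ -1.5013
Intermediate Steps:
D(A) = 8*A/(6 + A) (D(A) = 4*((A + A)/(A + 6)) = 4*((2*A)/(6 + A)) = 4*(2*A/(6 + A)) = 8*A/(6 + A))
l(k) = 2 + k² (l(k) = 2 + k*k = 2 + k²)
-(s(l(-2), v(D(4), -8))/(-1767) - 4342/(-2878)) = -(13/(-1767) - 4342/(-2878)) = -(13*(-1/1767) - 4342*(-1/2878)) = -(-13/1767 + 2171/1439) = -1*3817450/2542713 = -3817450/2542713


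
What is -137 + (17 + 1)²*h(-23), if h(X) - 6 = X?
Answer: -5645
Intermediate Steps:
h(X) = 6 + X
-137 + (17 + 1)²*h(-23) = -137 + (17 + 1)²*(6 - 23) = -137 + 18²*(-17) = -137 + 324*(-17) = -137 - 5508 = -5645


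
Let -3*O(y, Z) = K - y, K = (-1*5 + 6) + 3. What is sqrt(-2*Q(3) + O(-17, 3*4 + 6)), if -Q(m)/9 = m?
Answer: sqrt(47) ≈ 6.8557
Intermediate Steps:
Q(m) = -9*m
K = 4 (K = (-5 + 6) + 3 = 1 + 3 = 4)
O(y, Z) = -4/3 + y/3 (O(y, Z) = -(4 - y)/3 = -4/3 + y/3)
sqrt(-2*Q(3) + O(-17, 3*4 + 6)) = sqrt(-(-18)*3 + (-4/3 + (1/3)*(-17))) = sqrt(-2*(-27) + (-4/3 - 17/3)) = sqrt(54 - 7) = sqrt(47)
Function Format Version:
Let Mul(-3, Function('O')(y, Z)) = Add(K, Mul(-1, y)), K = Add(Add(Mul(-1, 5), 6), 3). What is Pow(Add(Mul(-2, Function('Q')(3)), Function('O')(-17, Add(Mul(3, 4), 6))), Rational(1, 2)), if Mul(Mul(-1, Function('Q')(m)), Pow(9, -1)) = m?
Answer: Pow(47, Rational(1, 2)) ≈ 6.8557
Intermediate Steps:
Function('Q')(m) = Mul(-9, m)
K = 4 (K = Add(Add(-5, 6), 3) = Add(1, 3) = 4)
Function('O')(y, Z) = Add(Rational(-4, 3), Mul(Rational(1, 3), y)) (Function('O')(y, Z) = Mul(Rational(-1, 3), Add(4, Mul(-1, y))) = Add(Rational(-4, 3), Mul(Rational(1, 3), y)))
Pow(Add(Mul(-2, Function('Q')(3)), Function('O')(-17, Add(Mul(3, 4), 6))), Rational(1, 2)) = Pow(Add(Mul(-2, Mul(-9, 3)), Add(Rational(-4, 3), Mul(Rational(1, 3), -17))), Rational(1, 2)) = Pow(Add(Mul(-2, -27), Add(Rational(-4, 3), Rational(-17, 3))), Rational(1, 2)) = Pow(Add(54, -7), Rational(1, 2)) = Pow(47, Rational(1, 2))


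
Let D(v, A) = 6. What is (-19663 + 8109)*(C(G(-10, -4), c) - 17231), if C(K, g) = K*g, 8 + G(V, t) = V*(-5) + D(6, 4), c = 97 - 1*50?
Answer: 173021150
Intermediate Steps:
c = 47 (c = 97 - 50 = 47)
G(V, t) = -2 - 5*V (G(V, t) = -8 + (V*(-5) + 6) = -8 + (-5*V + 6) = -8 + (6 - 5*V) = -2 - 5*V)
(-19663 + 8109)*(C(G(-10, -4), c) - 17231) = (-19663 + 8109)*((-2 - 5*(-10))*47 - 17231) = -11554*((-2 + 50)*47 - 17231) = -11554*(48*47 - 17231) = -11554*(2256 - 17231) = -11554*(-14975) = 173021150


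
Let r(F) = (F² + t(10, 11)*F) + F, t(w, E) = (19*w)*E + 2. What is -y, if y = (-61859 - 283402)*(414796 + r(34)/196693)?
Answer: 4024142331402558/28099 ≈ 1.4321e+11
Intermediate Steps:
t(w, E) = 2 + 19*E*w (t(w, E) = 19*E*w + 2 = 2 + 19*E*w)
r(F) = F² + 2093*F (r(F) = (F² + (2 + 19*11*10)*F) + F = (F² + (2 + 2090)*F) + F = (F² + 2092*F) + F = F² + 2093*F)
y = -4024142331402558/28099 (y = (-61859 - 283402)*(414796 + (34*(2093 + 34))/196693) = -345261*(414796 + (34*2127)*(1/196693)) = -345261*(414796 + 72318*(1/196693)) = -345261*(414796 + 72318/196693) = -345261*81587541946/196693 = -4024142331402558/28099 ≈ -1.4321e+11)
-y = -1*(-4024142331402558/28099) = 4024142331402558/28099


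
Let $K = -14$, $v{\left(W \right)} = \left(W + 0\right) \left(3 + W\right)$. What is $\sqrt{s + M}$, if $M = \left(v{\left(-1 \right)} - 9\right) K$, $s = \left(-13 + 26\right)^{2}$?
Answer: $\sqrt{323} \approx 17.972$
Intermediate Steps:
$v{\left(W \right)} = W \left(3 + W\right)$
$s = 169$ ($s = 13^{2} = 169$)
$M = 154$ ($M = \left(- (3 - 1) - 9\right) \left(-14\right) = \left(\left(-1\right) 2 - 9\right) \left(-14\right) = \left(-2 - 9\right) \left(-14\right) = \left(-11\right) \left(-14\right) = 154$)
$\sqrt{s + M} = \sqrt{169 + 154} = \sqrt{323}$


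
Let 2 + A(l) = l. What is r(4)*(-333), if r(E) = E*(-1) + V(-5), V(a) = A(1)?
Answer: 1665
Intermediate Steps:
A(l) = -2 + l
V(a) = -1 (V(a) = -2 + 1 = -1)
r(E) = -1 - E (r(E) = E*(-1) - 1 = -E - 1 = -1 - E)
r(4)*(-333) = (-1 - 1*4)*(-333) = (-1 - 4)*(-333) = -5*(-333) = 1665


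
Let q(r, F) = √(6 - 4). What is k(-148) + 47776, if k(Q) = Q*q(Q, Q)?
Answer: 47776 - 148*√2 ≈ 47567.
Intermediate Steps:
q(r, F) = √2
k(Q) = Q*√2
k(-148) + 47776 = -148*√2 + 47776 = 47776 - 148*√2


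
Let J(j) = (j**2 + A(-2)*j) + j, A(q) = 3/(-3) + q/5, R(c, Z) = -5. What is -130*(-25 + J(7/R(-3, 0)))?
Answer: 14612/5 ≈ 2922.4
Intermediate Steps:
A(q) = -1 + q/5 (A(q) = 3*(-1/3) + q*(1/5) = -1 + q/5)
J(j) = j**2 - 2*j/5 (J(j) = (j**2 + (-1 + (1/5)*(-2))*j) + j = (j**2 + (-1 - 2/5)*j) + j = (j**2 - 7*j/5) + j = j**2 - 2*j/5)
-130*(-25 + J(7/R(-3, 0))) = -130*(-25 + (7/(-5))*(-2 + 5*(7/(-5)))/5) = -130*(-25 + (7*(-1/5))*(-2 + 5*(7*(-1/5)))/5) = -130*(-25 + (1/5)*(-7/5)*(-2 + 5*(-7/5))) = -130*(-25 + (1/5)*(-7/5)*(-2 - 7)) = -130*(-25 + (1/5)*(-7/5)*(-9)) = -130*(-25 + 63/25) = -130*(-562/25) = 14612/5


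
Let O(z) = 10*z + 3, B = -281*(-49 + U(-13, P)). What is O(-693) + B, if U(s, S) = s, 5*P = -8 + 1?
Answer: 10495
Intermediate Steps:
P = -7/5 (P = (-8 + 1)/5 = (⅕)*(-7) = -7/5 ≈ -1.4000)
B = 17422 (B = -281*(-49 - 13) = -281*(-62) = 17422)
O(z) = 3 + 10*z
O(-693) + B = (3 + 10*(-693)) + 17422 = (3 - 6930) + 17422 = -6927 + 17422 = 10495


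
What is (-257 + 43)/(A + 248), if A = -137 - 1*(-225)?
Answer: -107/168 ≈ -0.63690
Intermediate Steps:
A = 88 (A = -137 + 225 = 88)
(-257 + 43)/(A + 248) = (-257 + 43)/(88 + 248) = -214/336 = -214*1/336 = -107/168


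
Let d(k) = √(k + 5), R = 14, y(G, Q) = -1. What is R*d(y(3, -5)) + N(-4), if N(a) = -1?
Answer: 27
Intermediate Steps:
d(k) = √(5 + k)
R*d(y(3, -5)) + N(-4) = 14*√(5 - 1) - 1 = 14*√4 - 1 = 14*2 - 1 = 28 - 1 = 27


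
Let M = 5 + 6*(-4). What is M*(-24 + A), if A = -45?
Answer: 1311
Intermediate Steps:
M = -19 (M = 5 - 24 = -19)
M*(-24 + A) = -19*(-24 - 45) = -19*(-69) = 1311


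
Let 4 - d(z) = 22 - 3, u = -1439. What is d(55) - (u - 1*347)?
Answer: 1771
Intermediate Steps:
d(z) = -15 (d(z) = 4 - (22 - 3) = 4 - 1*19 = 4 - 19 = -15)
d(55) - (u - 1*347) = -15 - (-1439 - 1*347) = -15 - (-1439 - 347) = -15 - 1*(-1786) = -15 + 1786 = 1771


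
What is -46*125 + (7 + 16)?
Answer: -5727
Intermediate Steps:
-46*125 + (7 + 16) = -5750 + 23 = -5727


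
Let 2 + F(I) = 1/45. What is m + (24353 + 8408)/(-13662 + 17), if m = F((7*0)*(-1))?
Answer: -107546/24561 ≈ -4.3787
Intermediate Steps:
F(I) = -89/45 (F(I) = -2 + 1/45 = -89/45)
m = -89/45 ≈ -1.9778
m + (24353 + 8408)/(-13662 + 17) = -89/45 + (24353 + 8408)/(-13662 + 17) = -89/45 + 32761/(-13645) = -89/45 + 32761*(-1/13645) = -89/45 - 32761/13645 = -107546/24561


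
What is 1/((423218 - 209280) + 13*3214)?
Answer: 1/255720 ≈ 3.9105e-6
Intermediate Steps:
1/((423218 - 209280) + 13*3214) = 1/(213938 + 41782) = 1/255720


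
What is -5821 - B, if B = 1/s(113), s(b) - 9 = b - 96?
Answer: -151347/26 ≈ -5821.0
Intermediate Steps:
s(b) = -87 + b (s(b) = 9 + (b - 96) = 9 + (-96 + b) = -87 + b)
B = 1/26 (B = 1/(-87 + 113) = 1/26 ≈ 0.038462)
-5821 - B = -5821 - 1*1/26 = -5821 - 1/26 = -151347/26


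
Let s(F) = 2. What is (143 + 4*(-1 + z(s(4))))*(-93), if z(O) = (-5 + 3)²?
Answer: -14415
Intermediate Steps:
z(O) = 4 (z(O) = (-2)² = 4)
(143 + 4*(-1 + z(s(4))))*(-93) = (143 + 4*(-1 + 4))*(-93) = (143 + 4*3)*(-93) = (143 + 12)*(-93) = 155*(-93) = -14415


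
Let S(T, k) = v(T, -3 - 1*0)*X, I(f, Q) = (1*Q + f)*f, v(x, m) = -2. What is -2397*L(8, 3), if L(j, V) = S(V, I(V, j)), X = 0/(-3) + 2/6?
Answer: 1598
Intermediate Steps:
I(f, Q) = f*(Q + f) (I(f, Q) = (Q + f)*f = f*(Q + f))
X = ⅓ (X = 0*(-⅓) + 2*(⅙) = 0 + ⅓ = ⅓ ≈ 0.33333)
S(T, k) = -⅔ (S(T, k) = -2*⅓ = -⅔)
L(j, V) = -⅔
-2397*L(8, 3) = -2397*(-⅔) = 1598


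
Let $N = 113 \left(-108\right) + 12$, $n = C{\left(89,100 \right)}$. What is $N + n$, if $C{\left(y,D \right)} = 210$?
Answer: $-11982$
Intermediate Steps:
$n = 210$
$N = -12192$ ($N = -12204 + 12 = -12192$)
$N + n = -12192 + 210 = -11982$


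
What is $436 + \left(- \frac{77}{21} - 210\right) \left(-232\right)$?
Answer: $\frac{150020}{3} \approx 50007.0$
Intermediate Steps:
$436 + \left(- \frac{77}{21} - 210\right) \left(-232\right) = 436 + \left(\left(-77\right) \frac{1}{21} - 210\right) \left(-232\right) = 436 + \left(- \frac{11}{3} - 210\right) \left(-232\right) = 436 - - \frac{148712}{3} = 436 + \frac{148712}{3} = \frac{150020}{3}$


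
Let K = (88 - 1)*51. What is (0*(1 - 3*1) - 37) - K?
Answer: -4474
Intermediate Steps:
K = 4437 (K = 87*51 = 4437)
(0*(1 - 3*1) - 37) - K = (0*(1 - 3*1) - 37) - 1*4437 = (0*(1 - 3) - 37) - 4437 = (0*(-2) - 37) - 4437 = (0 - 37) - 4437 = -37 - 4437 = -4474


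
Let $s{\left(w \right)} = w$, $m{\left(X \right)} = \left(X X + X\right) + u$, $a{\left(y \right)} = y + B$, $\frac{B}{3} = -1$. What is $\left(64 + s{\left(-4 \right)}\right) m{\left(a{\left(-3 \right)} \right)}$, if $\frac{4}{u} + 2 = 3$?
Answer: $2040$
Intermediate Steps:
$B = -3$ ($B = 3 \left(-1\right) = -3$)
$u = 4$ ($u = \frac{4}{-2 + 3} = \frac{4}{1} = 4 \cdot 1 = 4$)
$a{\left(y \right)} = -3 + y$ ($a{\left(y \right)} = y - 3 = -3 + y$)
$m{\left(X \right)} = 4 + X + X^{2}$ ($m{\left(X \right)} = \left(X X + X\right) + 4 = \left(X^{2} + X\right) + 4 = \left(X + X^{2}\right) + 4 = 4 + X + X^{2}$)
$\left(64 + s{\left(-4 \right)}\right) m{\left(a{\left(-3 \right)} \right)} = \left(64 - 4\right) \left(4 - 6 + \left(-3 - 3\right)^{2}\right) = 60 \left(4 - 6 + \left(-6\right)^{2}\right) = 60 \left(4 - 6 + 36\right) = 60 \cdot 34 = 2040$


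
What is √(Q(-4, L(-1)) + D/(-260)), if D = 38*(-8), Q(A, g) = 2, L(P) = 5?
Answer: √13390/65 ≈ 1.7802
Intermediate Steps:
D = -304
√(Q(-4, L(-1)) + D/(-260)) = √(2 - 304/(-260)) = √(2 - 304*(-1/260)) = √(2 + 76/65) = √(206/65) = √13390/65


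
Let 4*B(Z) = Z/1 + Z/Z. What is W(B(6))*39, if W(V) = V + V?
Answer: 273/2 ≈ 136.50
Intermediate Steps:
B(Z) = ¼ + Z/4 (B(Z) = (Z/1 + Z/Z)/4 = (Z*1 + 1)/4 = (Z + 1)/4 = (1 + Z)/4 = ¼ + Z/4)
W(V) = 2*V
W(B(6))*39 = (2*(¼ + (¼)*6))*39 = (2*(¼ + 3/2))*39 = (2*(7/4))*39 = (7/2)*39 = 273/2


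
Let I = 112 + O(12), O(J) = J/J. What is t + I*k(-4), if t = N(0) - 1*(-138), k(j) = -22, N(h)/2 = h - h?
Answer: -2348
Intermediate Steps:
N(h) = 0 (N(h) = 2*(h - h) = 2*0 = 0)
t = 138 (t = 0 - 1*(-138) = 0 + 138 = 138)
O(J) = 1
I = 113 (I = 112 + 1 = 113)
t + I*k(-4) = 138 + 113*(-22) = 138 - 2486 = -2348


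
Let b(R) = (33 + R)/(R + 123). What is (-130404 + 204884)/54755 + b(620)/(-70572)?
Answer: 781064549413/574215641196 ≈ 1.3602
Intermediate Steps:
b(R) = (33 + R)/(123 + R)
(-130404 + 204884)/54755 + b(620)/(-70572) = (-130404 + 204884)/54755 + ((33 + 620)/(123 + 620))/(-70572) = 74480*(1/54755) + (653/743)*(-1/70572) = 14896/10951 + ((1/743)*653)*(-1/70572) = 14896/10951 + (653/743)*(-1/70572) = 14896/10951 - 653/52434996 = 781064549413/574215641196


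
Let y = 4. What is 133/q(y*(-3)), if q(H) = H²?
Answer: 133/144 ≈ 0.92361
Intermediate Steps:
133/q(y*(-3)) = 133/((4*(-3))²) = 133/((-12)²) = 133/144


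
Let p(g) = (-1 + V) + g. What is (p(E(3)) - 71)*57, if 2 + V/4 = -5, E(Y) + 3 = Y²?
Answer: -5358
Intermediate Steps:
E(Y) = -3 + Y²
V = -28 (V = -8 + 4*(-5) = -8 - 20 = -28)
p(g) = -29 + g (p(g) = (-1 - 28) + g = -29 + g)
(p(E(3)) - 71)*57 = ((-29 + (-3 + 3²)) - 71)*57 = ((-29 + (-3 + 9)) - 71)*57 = ((-29 + 6) - 71)*57 = (-23 - 71)*57 = -94*57 = -5358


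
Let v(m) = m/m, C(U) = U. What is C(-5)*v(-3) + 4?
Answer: -1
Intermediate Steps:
v(m) = 1
C(-5)*v(-3) + 4 = -5*1 + 4 = -5 + 4 = -1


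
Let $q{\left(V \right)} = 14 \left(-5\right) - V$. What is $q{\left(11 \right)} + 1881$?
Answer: $1800$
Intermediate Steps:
$q{\left(V \right)} = -70 - V$
$q{\left(11 \right)} + 1881 = \left(-70 - 11\right) + 1881 = -81 + 1881 = 1800$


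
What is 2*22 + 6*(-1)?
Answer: 38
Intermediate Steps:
2*22 + 6*(-1) = 44 - 6 = 38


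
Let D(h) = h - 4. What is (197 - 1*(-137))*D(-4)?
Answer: -2672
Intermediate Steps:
D(h) = -4 + h
(197 - 1*(-137))*D(-4) = (197 - 1*(-137))*(-4 - 4) = (197 + 137)*(-8) = 334*(-8) = -2672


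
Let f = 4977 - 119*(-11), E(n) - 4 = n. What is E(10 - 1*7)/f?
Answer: 1/898 ≈ 0.0011136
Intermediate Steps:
E(n) = 4 + n
f = 6286 (f = 4977 + 1309 = 6286)
E(10 - 1*7)/f = (4 + (10 - 1*7))/6286 = (4 + (10 - 7))*(1/6286) = (4 + 3)*(1/6286) = 7*(1/6286) = 1/898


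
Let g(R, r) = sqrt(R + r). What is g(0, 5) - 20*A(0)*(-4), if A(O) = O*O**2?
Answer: sqrt(5) ≈ 2.2361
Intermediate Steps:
A(O) = O**3
g(0, 5) - 20*A(0)*(-4) = sqrt(0 + 5) - 20*0**3*(-4) = sqrt(5) - 0*(-4) = sqrt(5) - 20*0 = sqrt(5) + 0 = sqrt(5)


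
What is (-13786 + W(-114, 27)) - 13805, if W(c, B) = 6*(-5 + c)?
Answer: -28305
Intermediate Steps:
W(c, B) = -30 + 6*c
(-13786 + W(-114, 27)) - 13805 = (-13786 + (-30 + 6*(-114))) - 13805 = (-13786 + (-30 - 684)) - 13805 = (-13786 - 714) - 13805 = -14500 - 13805 = -28305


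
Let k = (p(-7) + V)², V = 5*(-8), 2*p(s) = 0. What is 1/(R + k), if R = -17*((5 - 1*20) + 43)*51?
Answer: -1/22676 ≈ -4.4099e-5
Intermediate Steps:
p(s) = 0 (p(s) = (½)*0 = 0)
V = -40
R = -24276 (R = -17*((5 - 20) + 43)*51 = -17*(-15 + 43)*51 = -17*28*51 = -476*51 = -24276)
k = 1600 (k = (0 - 40)² = (-40)² = 1600)
1/(R + k) = 1/(-24276 + 1600) = 1/(-22676) = -1/22676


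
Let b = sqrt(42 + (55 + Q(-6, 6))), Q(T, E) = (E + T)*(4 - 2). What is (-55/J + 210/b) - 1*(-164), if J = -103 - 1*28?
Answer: 21539/131 + 210*sqrt(97)/97 ≈ 185.74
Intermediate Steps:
Q(T, E) = 2*E + 2*T (Q(T, E) = (E + T)*2 = 2*E + 2*T)
b = sqrt(97) (b = sqrt(42 + (55 + (2*6 + 2*(-6)))) = sqrt(42 + (55 + (12 - 12))) = sqrt(42 + (55 + 0)) = sqrt(42 + 55) = sqrt(97) ≈ 9.8489)
J = -131 (J = -103 - 28 = -131)
(-55/J + 210/b) - 1*(-164) = (-55/(-131) + 210/(sqrt(97))) - 1*(-164) = (-55*(-1/131) + 210*(sqrt(97)/97)) + 164 = (55/131 + 210*sqrt(97)/97) + 164 = 21539/131 + 210*sqrt(97)/97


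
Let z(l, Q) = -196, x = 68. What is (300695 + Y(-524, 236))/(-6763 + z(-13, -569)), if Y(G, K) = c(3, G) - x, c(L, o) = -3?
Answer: -300624/6959 ≈ -43.199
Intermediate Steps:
Y(G, K) = -71 (Y(G, K) = -3 - 1*68 = -3 - 68 = -71)
(300695 + Y(-524, 236))/(-6763 + z(-13, -569)) = (300695 - 71)/(-6763 - 196) = 300624/(-6959) = 300624*(-1/6959) = -300624/6959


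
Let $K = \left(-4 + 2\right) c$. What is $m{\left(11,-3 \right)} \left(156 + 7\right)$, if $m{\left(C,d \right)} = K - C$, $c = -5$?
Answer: $-163$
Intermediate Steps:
$K = 10$ ($K = \left(-4 + 2\right) \left(-5\right) = \left(-2\right) \left(-5\right) = 10$)
$m{\left(C,d \right)} = 10 - C$
$m{\left(11,-3 \right)} \left(156 + 7\right) = \left(10 - 11\right) \left(156 + 7\right) = \left(10 - 11\right) 163 = \left(-1\right) 163 = -163$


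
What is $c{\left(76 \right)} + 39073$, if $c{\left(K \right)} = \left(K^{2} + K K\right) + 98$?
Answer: $50723$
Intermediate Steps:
$c{\left(K \right)} = 98 + 2 K^{2}$ ($c{\left(K \right)} = \left(K^{2} + K^{2}\right) + 98 = 2 K^{2} + 98 = 98 + 2 K^{2}$)
$c{\left(76 \right)} + 39073 = \left(98 + 2 \cdot 76^{2}\right) + 39073 = \left(98 + 2 \cdot 5776\right) + 39073 = \left(98 + 11552\right) + 39073 = 11650 + 39073 = 50723$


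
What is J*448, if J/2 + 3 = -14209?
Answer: -12733952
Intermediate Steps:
J = -28424 (J = -6 + 2*(-14209) = -6 - 28418 = -28424)
J*448 = -28424*448 = -12733952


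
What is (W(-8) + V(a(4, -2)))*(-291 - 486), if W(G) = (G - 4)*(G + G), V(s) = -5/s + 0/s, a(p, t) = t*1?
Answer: -302253/2 ≈ -1.5113e+5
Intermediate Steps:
a(p, t) = t
V(s) = -5/s (V(s) = -5/s + 0 = -5/s)
W(G) = 2*G*(-4 + G) (W(G) = (-4 + G)*(2*G) = 2*G*(-4 + G))
(W(-8) + V(a(4, -2)))*(-291 - 486) = (2*(-8)*(-4 - 8) - 5/(-2))*(-291 - 486) = (2*(-8)*(-12) - 5*(-1/2))*(-777) = (192 + 5/2)*(-777) = (389/2)*(-777) = -302253/2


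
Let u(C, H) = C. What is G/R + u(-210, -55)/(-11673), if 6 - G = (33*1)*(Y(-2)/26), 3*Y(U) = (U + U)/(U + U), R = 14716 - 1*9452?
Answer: 10144675/532537824 ≈ 0.019050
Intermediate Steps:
R = 5264 (R = 14716 - 9452 = 5264)
Y(U) = 1/3 (Y(U) = ((U + U)/(U + U))/3 = ((2*U)/((2*U)))/3 = ((2*U)*(1/(2*U)))/3 = (1/3)*1 = 1/3)
G = 145/26 (G = 6 - 33*1*(1/3)/26 = 6 - 33*(1/3)*(1/26) = 6 - 33/78 = 6 - 1*11/26 = 6 - 11/26 = 145/26 ≈ 5.5769)
G/R + u(-210, -55)/(-11673) = (145/26)/5264 - 210/(-11673) = (145/26)*(1/5264) - 210*(-1/11673) = 145/136864 + 70/3891 = 10144675/532537824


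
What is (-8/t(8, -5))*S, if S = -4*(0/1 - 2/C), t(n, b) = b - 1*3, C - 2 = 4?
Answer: 4/3 ≈ 1.3333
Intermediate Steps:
C = 6 (C = 2 + 4 = 6)
t(n, b) = -3 + b (t(n, b) = b - 3 = -3 + b)
S = 4/3 (S = -4*(0/1 - 2/6) = -4*(0*1 - 2*⅙) = -4*(0 - ⅓) = -4*(-⅓) = 4/3 ≈ 1.3333)
(-8/t(8, -5))*S = -8/(-3 - 5)*(4/3) = -8/(-8)*(4/3) = -8*(-⅛)*(4/3) = 1*(4/3) = 4/3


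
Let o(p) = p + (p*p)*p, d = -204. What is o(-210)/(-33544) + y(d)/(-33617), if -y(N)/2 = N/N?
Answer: 22238154547/80546332 ≈ 276.09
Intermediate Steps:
y(N) = -2 (y(N) = -2*N/N = -2*1 = -2)
o(p) = p + p³ (o(p) = p + p²*p = p + p³)
o(-210)/(-33544) + y(d)/(-33617) = (-210 + (-210)³)/(-33544) - 2/(-33617) = (-210 - 9261000)*(-1/33544) - 2*(-1/33617) = -9261210*(-1/33544) + 2/33617 = 661515/2396 + 2/33617 = 22238154547/80546332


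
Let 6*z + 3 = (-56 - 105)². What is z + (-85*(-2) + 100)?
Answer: 13769/3 ≈ 4589.7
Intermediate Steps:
z = 12959/3 (z = -½ + (-56 - 105)²/6 = -½ + (⅙)*(-161)² = -½ + (⅙)*25921 = -½ + 25921/6 = 12959/3 ≈ 4319.7)
z + (-85*(-2) + 100) = 12959/3 + (-85*(-2) + 100) = 12959/3 + (170 + 100) = 12959/3 + 270 = 13769/3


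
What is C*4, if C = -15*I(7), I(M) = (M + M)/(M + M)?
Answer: -60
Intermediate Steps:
I(M) = 1 (I(M) = (2*M)/((2*M)) = (2*M)*(1/(2*M)) = 1)
C = -15 (C = -15*1 = -15)
C*4 = -15*4 = -60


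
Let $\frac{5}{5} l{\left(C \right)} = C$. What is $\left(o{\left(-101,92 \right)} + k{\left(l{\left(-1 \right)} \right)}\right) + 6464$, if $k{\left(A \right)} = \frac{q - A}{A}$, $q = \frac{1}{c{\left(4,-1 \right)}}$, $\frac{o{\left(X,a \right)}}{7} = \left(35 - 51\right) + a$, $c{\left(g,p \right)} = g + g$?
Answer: $\frac{55959}{8} \approx 6994.9$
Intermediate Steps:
$c{\left(g,p \right)} = 2 g$
$l{\left(C \right)} = C$
$o{\left(X,a \right)} = -112 + 7 a$ ($o{\left(X,a \right)} = 7 \left(\left(35 - 51\right) + a\right) = 7 \left(-16 + a\right) = -112 + 7 a$)
$q = \frac{1}{8}$ ($q = \frac{1}{2 \cdot 4} = \frac{1}{8} \approx 0.125$)
$k{\left(A \right)} = \frac{\frac{1}{8} - A}{A}$
$\left(o{\left(-101,92 \right)} + k{\left(l{\left(-1 \right)} \right)}\right) + 6464 = \left(\left(-112 + 7 \cdot 92\right) + \frac{\frac{1}{8} - -1}{-1}\right) + 6464 = \left(\left(-112 + 644\right) - \left(\frac{1}{8} + 1\right)\right) + 6464 = \left(532 - \frac{9}{8}\right) + 6464 = \frac{4247}{8} + 6464 = \frac{55959}{8}$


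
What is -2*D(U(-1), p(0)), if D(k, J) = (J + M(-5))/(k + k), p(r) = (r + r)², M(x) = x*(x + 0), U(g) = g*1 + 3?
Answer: -25/2 ≈ -12.500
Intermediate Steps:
U(g) = 3 + g (U(g) = g + 3 = 3 + g)
M(x) = x² (M(x) = x*x = x²)
p(r) = 4*r² (p(r) = (2*r)² = 4*r²)
D(k, J) = (25 + J)/(2*k) (D(k, J) = (J + (-5)²)/(k + k) = (J + 25)/((2*k)) = (25 + J)*(1/(2*k)) = (25 + J)/(2*k))
-2*D(U(-1), p(0)) = -(25 + 4*0²)/(3 - 1) = -(25 + 4*0)/2 = -(25 + 0)/2 = -25/2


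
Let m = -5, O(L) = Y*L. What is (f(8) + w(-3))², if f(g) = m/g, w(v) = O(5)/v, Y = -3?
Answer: 1225/64 ≈ 19.141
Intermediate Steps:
O(L) = -3*L
w(v) = -15/v (w(v) = (-3*5)/v = -15/v)
f(g) = -5/g
(f(8) + w(-3))² = (-5/8 - 15/(-3))² = (-5*⅛ - 15*(-⅓))² = (-5/8 + 5)² = (35/8)² = 1225/64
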